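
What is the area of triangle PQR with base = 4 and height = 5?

A triangle's area is half the area of a rectangle with the same base and height.
Area = (1/2) * 4 * 5 = 10.

10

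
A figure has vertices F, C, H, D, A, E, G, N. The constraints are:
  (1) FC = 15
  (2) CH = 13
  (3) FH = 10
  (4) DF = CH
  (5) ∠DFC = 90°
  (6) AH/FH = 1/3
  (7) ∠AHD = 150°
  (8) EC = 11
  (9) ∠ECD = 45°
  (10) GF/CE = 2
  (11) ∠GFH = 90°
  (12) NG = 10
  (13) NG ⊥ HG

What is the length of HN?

From the given relations: GF = 2·CE = 2·11 = 22.
Step 1: By the law of cosines on triangle GFH: GH² = 22² + 10² − 2·22·10·cos(90°) = 584, so GH = 2·√146.
Step 2: By the law of cosines on triangle HGN: HN² = (2·√146)² + 10² − 2·2·√146·10·cos(90°) = 684, so HN = 6·√19.

Therefore, the length of HN = 6·√19.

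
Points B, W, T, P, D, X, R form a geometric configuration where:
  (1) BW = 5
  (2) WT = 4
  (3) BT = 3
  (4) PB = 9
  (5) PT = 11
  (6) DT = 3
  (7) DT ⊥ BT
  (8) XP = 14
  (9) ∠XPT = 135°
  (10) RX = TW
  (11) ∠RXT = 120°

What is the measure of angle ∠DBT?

Step 1: By the law of cosines on triangle BTD: BD² = 3² + 3² − 2·3·3·cos(90°) = 18, so BD = 3·√2.
Step 2: By the inverse law of cosines on triangle DBT: cos(∠DBT) = ((3·√2)² + 3² − 3²) / (2·3·√2·3) = 18/25.46 = 0.7071, so ∠DBT = 45°.

Therefore, the measure of angle ∠DBT = 45°.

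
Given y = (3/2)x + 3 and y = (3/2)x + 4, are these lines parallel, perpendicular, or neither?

Slope of line 1: m1 = 3/2
Slope of line 2: m2 = 3/2
Since m1 = m2 = 3/2, the lines are parallel.

Parallel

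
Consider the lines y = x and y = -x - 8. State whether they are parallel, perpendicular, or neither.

Slope of line 1: m1 = 1
Slope of line 2: m2 = -1
m1 * m2 = (1) * (-1) = -1 = -1, so the lines are perpendicular.

Perpendicular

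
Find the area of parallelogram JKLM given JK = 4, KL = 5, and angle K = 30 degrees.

The area of a parallelogram equals the product of two adjacent sides times the sine of the included angle.
This is because the height equals 5 * sin(30°) = 5/2.
Area = 4 * 5/2 = 10

10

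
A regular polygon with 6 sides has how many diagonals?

Total line segments between 6 vertices = C(6,2) = 15.
Subtract the 6 sides: 15 - 6 = 9 diagonals.

9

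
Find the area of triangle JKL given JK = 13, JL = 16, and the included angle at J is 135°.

Area = (1/2) * JK * JL * sin(J)
Area = (1/2) * 13 * 16 * sin(135°)
Area = (1/2) * 13 * 16 * sqrt(2)/2
Area = 52*sqrt(2)

52*sqrt(2)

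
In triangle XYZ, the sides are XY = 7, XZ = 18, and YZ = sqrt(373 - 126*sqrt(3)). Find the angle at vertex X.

By the inverse law of cosines: cos(X) = (XY² + XZ² - YZ²) / (2 × XY × XZ)
cos(X) = (7² + 18² - (sqrt(373 - 126*sqrt(3)))²) / (2 × 7 × 18)
cos(X) = (49 + 324 - (373 - 126*sqrt(3))) / 252
cos(X) = sqrt(3)/2
X = arccos(sqrt(3)/2) = 30°

30°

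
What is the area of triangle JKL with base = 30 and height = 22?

Area = (1/2) * base * height
Area = (1/2) * 30 * 22
Area = 330

330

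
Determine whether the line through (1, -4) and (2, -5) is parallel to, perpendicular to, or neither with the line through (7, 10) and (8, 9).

Slope of line 1: m1 = (-5 - -4)/(2 - 1) = -1/1 = -1
Slope of line 2: m2 = (9 - 10)/(8 - 7) = -1/1 = -1
Two lines are parallel if and only if they have equal slopes (or both are vertical).
Here m1 = m2 = -1, confirming the lines are parallel.

Parallel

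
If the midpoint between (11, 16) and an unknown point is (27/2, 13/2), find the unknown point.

Using the midpoint formula: M = ((x1 + x2)/2, (y1 + y2)/2)
We know M = (27/2, 13/2) and K = (11, 16)
For x: 27/2 = (11 + x2)/2, so x2 = 2*27/2 - 11 = 16
For y: 13/2 = (16 + y2)/2, so y2 = 2*13/2 - 16 = -3
M = (16, -3)

(16, -3)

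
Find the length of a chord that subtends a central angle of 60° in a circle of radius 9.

Chord length = 2r sin(θ/2)
= 2 × 9 × sin(60°/2)
= 2 × 9 × sin(30°)
= 9

9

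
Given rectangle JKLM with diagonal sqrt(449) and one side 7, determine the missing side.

b = sqrt(d^2 - a^2) = sqrt(449 - 49) = sqrt(400) = 20

20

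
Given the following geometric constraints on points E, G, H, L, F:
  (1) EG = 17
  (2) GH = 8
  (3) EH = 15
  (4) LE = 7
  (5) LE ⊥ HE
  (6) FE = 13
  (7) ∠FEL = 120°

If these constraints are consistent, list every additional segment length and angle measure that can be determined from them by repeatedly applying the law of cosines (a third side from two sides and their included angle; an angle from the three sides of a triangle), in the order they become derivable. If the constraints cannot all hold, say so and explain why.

The constraints are consistent. Derivable facts, in order:
After 1 step:
- HL ≈ 16.55
- LF ≈ 17.58
- ∠EGH = 61.93°
- ∠EHG = 90°
- ∠GEH = 28.07°
After 2 steps:
- ∠EFL = 20.17°
- ∠EHL = 25.02°
- ∠ELF = 39.83°
- ∠ELH = 64.98°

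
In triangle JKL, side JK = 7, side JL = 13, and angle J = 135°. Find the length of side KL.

When two sides and the included angle are known, the law of cosines gives the third side.
c^2 = a^2 + b^2 - 2ab cos(C) generalizes the Pythagorean theorem to non-right triangles.
Here: KL^2 = 49 + 169 - 182*(-sqrt(2)/2) = 91*sqrt(2) + 218
KL = sqrt(91*sqrt(2) + 218)

sqrt(91*sqrt(2) + 218)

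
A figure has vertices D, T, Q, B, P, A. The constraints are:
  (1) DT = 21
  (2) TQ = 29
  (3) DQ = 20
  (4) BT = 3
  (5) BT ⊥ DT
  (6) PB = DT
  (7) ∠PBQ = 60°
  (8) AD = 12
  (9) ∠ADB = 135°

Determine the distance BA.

Step 1: By the law of cosines on triangle BTD: BD² = 3² + 21² − 2·3·21·cos(90°) = 450, so BD = 15·√2.
Step 2: By the law of cosines on triangle BDA: BA² = (15·√2)² + 12² − 2·15·√2·12·cos(135°) = 954, so BA = 3·√106.

Therefore, the length of BA = 3·√106.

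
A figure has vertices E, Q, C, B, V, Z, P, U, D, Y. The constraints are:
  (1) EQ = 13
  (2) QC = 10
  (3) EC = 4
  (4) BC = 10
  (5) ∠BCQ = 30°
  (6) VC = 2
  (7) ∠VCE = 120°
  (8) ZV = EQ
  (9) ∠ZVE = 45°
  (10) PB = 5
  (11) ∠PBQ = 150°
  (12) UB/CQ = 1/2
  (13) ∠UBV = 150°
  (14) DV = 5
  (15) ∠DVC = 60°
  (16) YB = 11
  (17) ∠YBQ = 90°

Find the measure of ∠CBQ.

Step 1: By the law of cosines on triangle BCQ: BQ² = 10² + 10² − 2·10·10·cos(30°) = 26.79, so BQ ≈ 5.18.
Step 2: By the inverse law of cosines on triangle CBQ: cos(∠CBQ) = (10² + 5.18² − 10²) / (2·10·5.18) = 26.79/103.53 = 0.2588, so ∠CBQ = 75°.

Therefore, the measure of angle ∠CBQ = 75°.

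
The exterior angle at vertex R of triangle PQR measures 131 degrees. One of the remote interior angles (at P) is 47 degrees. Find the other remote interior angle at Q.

The exterior angle theorem states that an exterior angle equals the sum of the two non-adjacent interior angles.
So 131 = 47 + angle Q, which gives angle Q = 131 - 47 = 84 degrees.

84 degrees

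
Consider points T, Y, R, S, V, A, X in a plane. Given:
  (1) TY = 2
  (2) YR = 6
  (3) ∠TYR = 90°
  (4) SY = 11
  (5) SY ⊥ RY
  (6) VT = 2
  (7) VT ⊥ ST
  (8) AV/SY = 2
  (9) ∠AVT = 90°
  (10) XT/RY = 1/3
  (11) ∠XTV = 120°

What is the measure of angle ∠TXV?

From the given relations: XT = 1/3·RY = 1/3·6 = 2.
Step 1: By the law of cosines on triangle XTV: XV² = 2² + 2² − 2·2·2·cos(120°) = 12, so XV = 2·√3.
Step 2: By the inverse law of cosines on triangle TXV: cos(∠TXV) = (2² + (2·√3)² − 2²) / (2·2·2·√3) = 12/13.86 = 0.866, so ∠TXV = 30°.

Therefore, the measure of angle ∠TXV = 30°.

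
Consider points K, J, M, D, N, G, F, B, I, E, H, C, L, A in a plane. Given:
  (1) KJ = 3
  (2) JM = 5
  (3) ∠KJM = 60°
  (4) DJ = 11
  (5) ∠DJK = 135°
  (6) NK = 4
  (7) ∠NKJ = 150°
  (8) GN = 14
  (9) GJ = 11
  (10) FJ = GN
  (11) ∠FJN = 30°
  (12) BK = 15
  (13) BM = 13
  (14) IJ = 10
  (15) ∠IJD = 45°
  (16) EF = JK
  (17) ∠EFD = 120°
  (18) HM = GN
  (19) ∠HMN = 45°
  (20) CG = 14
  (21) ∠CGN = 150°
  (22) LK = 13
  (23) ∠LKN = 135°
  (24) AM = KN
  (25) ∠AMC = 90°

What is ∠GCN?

Step 1: By the law of cosines on triangle CGN: CN² = 14² + 14² − 2·14·14·cos(150°) = 731.48, so CN ≈ 27.05.
Step 2: By the inverse law of cosines on triangle GCN: cos(∠GCN) = (14² + 27.05² − 14²) / (2·14·27.05) = 731.48/757.29 = 0.9659, so ∠GCN = 15°.

Therefore, the measure of angle ∠GCN = 15°.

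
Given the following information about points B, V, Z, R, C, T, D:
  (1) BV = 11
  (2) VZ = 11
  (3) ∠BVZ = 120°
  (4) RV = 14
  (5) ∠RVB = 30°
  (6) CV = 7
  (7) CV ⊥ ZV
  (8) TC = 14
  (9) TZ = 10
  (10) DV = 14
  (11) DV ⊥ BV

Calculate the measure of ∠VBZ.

Step 1: By the law of cosines on triangle BVZ: BZ² = 11² + 11² − 2·11·11·cos(120°) = 363, so BZ = 11·√3.
Step 2: By the inverse law of cosines on triangle VBZ: cos(∠VBZ) = (11² + (11·√3)² − 11²) / (2·11·11·√3) = 363/419.16 = 0.866, so ∠VBZ = 30°.

Therefore, the measure of angle ∠VBZ = 30°.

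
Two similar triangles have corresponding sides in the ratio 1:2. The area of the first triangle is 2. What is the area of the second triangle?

The ratio of areas of similar triangles = (side ratio)^2.
Side ratio = 1:2, so area ratio = 1:4.
Area of the second triangle / Area of the first triangle = 4/1
Area of the second triangle = 2 * 4/1 = 8

8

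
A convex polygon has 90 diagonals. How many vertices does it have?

Using d = n(n - 3)/2, we solve 90 = n(n - 3)/2.
So n(n - 3) = 180.
Testing n = 15: 15 * 12 = 180 = 180. Correct.
The polygon has 15 sides.

15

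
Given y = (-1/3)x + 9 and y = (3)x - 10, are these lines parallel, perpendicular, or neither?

Slope of line 1: m1 = -1/3
Slope of line 2: m2 = 3
m1 * m2 = (-1/3) * (3) = -1 = -1, so the lines are perpendicular.

Perpendicular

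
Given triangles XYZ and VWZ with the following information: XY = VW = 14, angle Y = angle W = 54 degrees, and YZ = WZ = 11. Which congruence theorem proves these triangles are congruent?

Consider the given information: XY = VW = 14, angle Y = angle W = 54 degrees, and YZ = WZ = 11
This is not ASA or AAS: ASA requires two angles and the side between them. AAS requires two angles and a non-included side.
The correct criterion is SAS. Two pairs of corresponding sides and the included angle are equal (Side-Angle-Side).

SAS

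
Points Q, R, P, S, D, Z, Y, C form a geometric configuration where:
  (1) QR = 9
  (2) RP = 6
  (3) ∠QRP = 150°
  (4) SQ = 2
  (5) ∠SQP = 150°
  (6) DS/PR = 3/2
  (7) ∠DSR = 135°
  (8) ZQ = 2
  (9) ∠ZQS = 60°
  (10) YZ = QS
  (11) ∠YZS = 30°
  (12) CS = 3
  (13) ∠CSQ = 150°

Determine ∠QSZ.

Step 1: By the law of cosines on triangle SQZ: SZ² = 2² + 2² − 2·2·2·cos(60°) = 4, so SZ = 2.
Step 2: By the inverse law of cosines on triangle QSZ: cos(∠QSZ) = (2² + 2² − 2²) / (2·2·2) = 4/8 = 0.5, so ∠QSZ = 60°.

Therefore, the measure of angle ∠QSZ = 60°.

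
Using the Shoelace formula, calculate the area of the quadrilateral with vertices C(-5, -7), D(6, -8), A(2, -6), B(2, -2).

Using the Shoelace formula for a quadrilateral (vertices in order):
Area = (1/2)|sum of (x_i * y_(i+1) - x_(i+1) * y_i)|
Terms: (-5*-8 - 6*-7) = 82, (6*-6 - 2*-8) = -20, (2*-2 - 2*-6) = 8, (2*-7 - -5*-2) = -24
Sum = 46
Area = (1/2)(46) = 23

23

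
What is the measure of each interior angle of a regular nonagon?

Each interior angle of a regular n-gon is (n - 2) * 180 / n.
For n = 9: (9 - 2) * 180 / 9 = 1260/9 = 140 degrees.

140 degrees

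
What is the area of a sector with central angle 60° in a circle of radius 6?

Sector area = π(6²)(1/6) = 6*pi

6*pi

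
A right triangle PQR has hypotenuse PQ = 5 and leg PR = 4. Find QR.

Rearranging the Pythagorean theorem to solve for the unknown leg:
leg^2 = hypotenuse^2 - known_leg^2 = 25 - 16 = 9
leg = sqrt(9) = 3.

3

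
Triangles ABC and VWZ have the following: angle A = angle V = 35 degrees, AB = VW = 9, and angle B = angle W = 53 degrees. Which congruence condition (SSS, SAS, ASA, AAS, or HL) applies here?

The given information matches ASA: Two pairs of corresponding angles and the included side are equal (Angle-Side-Angle).

ASA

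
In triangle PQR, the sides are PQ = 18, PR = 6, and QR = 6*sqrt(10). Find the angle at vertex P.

By the inverse law of cosines: cos(P) = (PQ² + PR² - QR²) / (2 × PQ × PR)
cos(P) = (18² + 6² - (6*sqrt(10))²) / (2 × 18 × 6)
cos(P) = (324 + 36 - (360)) / 216
cos(P) = 0
P = arccos(0) = 90°

90°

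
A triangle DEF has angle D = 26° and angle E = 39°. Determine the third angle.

angle F = 180 - 26 - 39 = 115 degrees.

115 degrees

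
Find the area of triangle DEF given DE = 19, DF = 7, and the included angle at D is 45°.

Area = (1/2)(19)(7) sin(45°) = (1/2)(19)(7)(sqrt(2)/2) = 133*sqrt(2)/4

133*sqrt(2)/4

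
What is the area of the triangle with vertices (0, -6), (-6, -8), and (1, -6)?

Using the Shoelace formula for a triangle:
Area = (1/2)|x0(y1 - y2) + x1(y2 - y0) + x2(y0 - y1)|
Area = (1/2)|0(-8 - -6) + -6(-6 - -6) + 1(-6 - -8)|
Area = (1/2)|0 + 0 + 2|
Area = (1/2)|2|
Area = (1/2)(2)
Area = 1

1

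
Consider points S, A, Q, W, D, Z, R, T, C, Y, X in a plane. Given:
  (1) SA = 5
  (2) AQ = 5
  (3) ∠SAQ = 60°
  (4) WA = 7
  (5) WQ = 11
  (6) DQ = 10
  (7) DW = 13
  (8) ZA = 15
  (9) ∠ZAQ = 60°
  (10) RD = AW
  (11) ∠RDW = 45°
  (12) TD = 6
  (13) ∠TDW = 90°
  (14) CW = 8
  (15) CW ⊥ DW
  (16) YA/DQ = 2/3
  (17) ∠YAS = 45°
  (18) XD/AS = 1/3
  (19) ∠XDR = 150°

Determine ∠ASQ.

Step 1: By the law of cosines on triangle SAQ: SQ² = 5² + 5² − 2·5·5·cos(60°) = 25, so SQ = 5.
Step 2: By the inverse law of cosines on triangle ASQ: cos(∠ASQ) = (5² + 5² − 5²) / (2·5·5) = 25/50 = 0.5, so ∠ASQ = 60°.

Therefore, the measure of angle ∠ASQ = 60°.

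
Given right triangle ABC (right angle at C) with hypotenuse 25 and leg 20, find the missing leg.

BC = sqrt(25^2 - 20^2) = sqrt(225) = 15

15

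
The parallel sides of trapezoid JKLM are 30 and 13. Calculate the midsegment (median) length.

The midsegment (median) of a trapezoid connects the midpoints of the non-parallel sides.
Its length is the average of the two bases: (30 + 13) / 2 = 43/2.

43/2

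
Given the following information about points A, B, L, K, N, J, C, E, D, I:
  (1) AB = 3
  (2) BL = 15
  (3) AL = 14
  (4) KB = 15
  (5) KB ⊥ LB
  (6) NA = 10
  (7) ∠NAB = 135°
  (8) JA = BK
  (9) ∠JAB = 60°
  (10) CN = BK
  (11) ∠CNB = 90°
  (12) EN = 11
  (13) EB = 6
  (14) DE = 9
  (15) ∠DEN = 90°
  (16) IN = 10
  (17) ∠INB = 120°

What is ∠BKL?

Step 1: By the law of cosines on triangle KBL: KL² = 15² + 15² − 2·15·15·cos(90°) = 450, so KL = 15·√2.
Step 2: By the inverse law of cosines on triangle BKL: cos(∠BKL) = (15² + (15·√2)² − 15²) / (2·15·15·√2) = 450/636.4 = 0.7071, so ∠BKL = 45°.

Therefore, the measure of angle ∠BKL = 45°.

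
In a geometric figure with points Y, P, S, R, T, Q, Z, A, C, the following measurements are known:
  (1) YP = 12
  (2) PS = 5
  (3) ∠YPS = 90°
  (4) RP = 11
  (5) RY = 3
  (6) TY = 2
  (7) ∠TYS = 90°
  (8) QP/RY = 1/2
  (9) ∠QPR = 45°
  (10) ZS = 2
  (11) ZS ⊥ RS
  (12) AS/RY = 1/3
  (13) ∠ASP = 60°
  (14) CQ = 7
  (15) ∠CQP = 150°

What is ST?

Step 1: By the law of cosines on triangle SPY: SY² = 5² + 12² − 2·5·12·cos(90°) = 169, so SY = 13.
Step 2: By the law of cosines on triangle SYT: ST² = 13² + 2² − 2·13·2·cos(90°) = 173, so ST = √173.

Therefore, the length of ST = √173.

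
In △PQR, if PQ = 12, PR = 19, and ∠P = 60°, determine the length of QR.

When two sides and the included angle are known, the law of cosines gives the third side.
c^2 = a^2 + b^2 - 2ab cos(C) generalizes the Pythagorean theorem to non-right triangles.
Here: QR^2 = 144 + 361 - 456*(1/2) = 277
QR = sqrt(277)

sqrt(277)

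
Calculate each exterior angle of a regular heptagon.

Each exterior angle of a regular n-gon is 360 / n.
For n = 7: 360 / 7 = 360/7 degrees.

360/7 degrees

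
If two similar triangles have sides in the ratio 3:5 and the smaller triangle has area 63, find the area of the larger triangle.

For similar figures, the area ratio equals the square of the side ratio.
Side ratio (the smaller triangle to the larger triangle) = 3:5, so area ratio = 3^2:5^2 = 9:25.
If the area of the smaller triangle is 63, then the area of the larger triangle = 63 * (25/9) = 175.

175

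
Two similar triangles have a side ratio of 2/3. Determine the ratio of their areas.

Area scales with the square of linear dimensions. If every length is multiplied by 2/3, then the area is multiplied by (2/3)^2 = 4/9.
The area ratio is 4:9.

4:9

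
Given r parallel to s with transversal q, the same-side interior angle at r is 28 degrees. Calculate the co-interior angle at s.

Co-interior angles sum to 180: 180 - 28 = 152 degrees.

152 degrees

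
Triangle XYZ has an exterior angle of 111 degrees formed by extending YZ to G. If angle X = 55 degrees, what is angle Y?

angle Y = 111 - 55 = 56 degrees (exterior angle theorem).

56 degrees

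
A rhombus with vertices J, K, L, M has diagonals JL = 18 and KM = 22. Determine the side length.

Half-diagonals are 9 and 11. side = sqrt(9^2 + 11^2) = sqrt(202)

sqrt(202)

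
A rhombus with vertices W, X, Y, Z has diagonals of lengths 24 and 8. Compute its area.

Area of a rhombus = (d1 * d2) / 2
Area = (24 * 8) / 2
Area = 192 / 2
Area = 96

96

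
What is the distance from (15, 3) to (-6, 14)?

The horizontal distance is |-6 - 15| = 21 and the vertical distance is |14 - 3| = 11.
By the Pythagorean theorem, d = sqrt(21^2 + 11^2) = sqrt(562).

sqrt(562)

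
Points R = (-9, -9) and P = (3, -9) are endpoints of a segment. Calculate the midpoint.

The midpoint is the average of the coordinates:
x: (-9 + 3)/2 = -3
y: (-9 + -9)/2 = -9
Midpoint = (-3, -9)

(-3, -9)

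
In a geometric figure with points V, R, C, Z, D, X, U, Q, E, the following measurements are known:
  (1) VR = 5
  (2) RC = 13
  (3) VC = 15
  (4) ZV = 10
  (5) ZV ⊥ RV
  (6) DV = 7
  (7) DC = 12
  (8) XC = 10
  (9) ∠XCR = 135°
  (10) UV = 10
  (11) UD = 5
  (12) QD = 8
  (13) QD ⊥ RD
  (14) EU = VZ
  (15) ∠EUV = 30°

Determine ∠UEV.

From the given relations: EU = VZ = 10.
Step 1: By the law of cosines on triangle EUV: EV² = 10² + 10² − 2·10·10·cos(30°) = 26.79, so EV ≈ 5.18.
Step 2: By the inverse law of cosines on triangle UEV: cos(∠UEV) = (10² + 5.18² − 10²) / (2·10·5.18) = 26.79/103.53 = 0.2588, so ∠UEV = 75°.

Therefore, the measure of angle ∠UEV = 75°.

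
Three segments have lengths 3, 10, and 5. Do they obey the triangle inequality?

Check the triangle inequality: 3 + 5 = 8 ≤ 10.
Since the sum of two sides does not exceed the third, no triangle can be formed.

No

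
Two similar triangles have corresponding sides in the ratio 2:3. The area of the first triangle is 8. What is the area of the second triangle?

Area ratio = (2/3)^2 = 4/9. Area of the second triangle = 8 * 9/4 = 18.

18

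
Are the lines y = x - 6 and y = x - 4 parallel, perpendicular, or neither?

Slope of line 1: m1 = 1
Slope of line 2: m2 = 1
Two lines are parallel if and only if they have equal slopes (or both are vertical).
Here m1 = m2 = 1, confirming the lines are parallel.

Parallel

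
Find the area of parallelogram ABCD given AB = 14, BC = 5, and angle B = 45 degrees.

Area = 14 * 5 * sin(45°) = 70 * sqrt(2)/2 = 35*sqrt(2)

35*sqrt(2)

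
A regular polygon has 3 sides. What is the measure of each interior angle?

Each interior angle of a regular n-gon is (n - 2) * 180 / n.
For n = 3: (3 - 2) * 180 / 3 = 180/3 = 60 degrees.

60 degrees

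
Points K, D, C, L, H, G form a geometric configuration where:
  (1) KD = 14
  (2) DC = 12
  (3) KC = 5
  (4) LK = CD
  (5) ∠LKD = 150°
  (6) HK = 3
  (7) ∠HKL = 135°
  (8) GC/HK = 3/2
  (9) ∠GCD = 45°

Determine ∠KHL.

From the given relations: LK = CD = 12.
Step 1: By the law of cosines on triangle HKL: HL² = 3² + 12² − 2·3·12·cos(135°) = 203.91, so HL ≈ 14.28.
Step 2: By the inverse law of cosines on triangle KHL: cos(∠KHL) = (3² + 14.28² − 12²) / (2·3·14.28) = 68.91/85.68 = 0.8043, so ∠KHL = 36.46°.

Therefore, the measure of angle ∠KHL = 36.46°.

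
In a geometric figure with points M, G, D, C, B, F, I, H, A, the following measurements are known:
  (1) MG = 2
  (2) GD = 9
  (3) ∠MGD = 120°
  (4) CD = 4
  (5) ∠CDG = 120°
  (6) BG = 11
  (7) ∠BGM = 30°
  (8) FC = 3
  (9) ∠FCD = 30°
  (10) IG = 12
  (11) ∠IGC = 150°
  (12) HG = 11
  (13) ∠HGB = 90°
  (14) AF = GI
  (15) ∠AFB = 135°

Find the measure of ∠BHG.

Step 1: By the law of cosines on triangle HGB: HB² = 11² + 11² − 2·11·11·cos(90°) = 242, so HB = 11·√2.
Step 2: By the inverse law of cosines on triangle BHG: cos(∠BHG) = ((11·√2)² + 11² − 11²) / (2·11·√2·11) = 242/342.24 = 0.7071, so ∠BHG = 45°.

Therefore, the measure of angle ∠BHG = 45°.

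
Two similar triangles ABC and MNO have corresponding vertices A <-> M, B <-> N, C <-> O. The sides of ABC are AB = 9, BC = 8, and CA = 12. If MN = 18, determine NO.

Since the triangles are similar, the ratio of corresponding sides is constant.
Scale factor k = MN / AB = 18 / 9 = 2
NO = k * BC = 2 * 8 = 16

16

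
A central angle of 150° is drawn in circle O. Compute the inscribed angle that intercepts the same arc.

An inscribed angle intercepts an arc from a point on the circle, while the central angle intercepts the same arc from the center.
The inscribed angle is always half the central angle: 150° / 2 = 75°.

75°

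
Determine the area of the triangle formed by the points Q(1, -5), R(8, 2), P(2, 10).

Using the Shoelace formula for a triangle:
Area = (1/2)|x0(y1 - y2) + x1(y2 - y0) + x2(y0 - y1)|
Area = (1/2)|1(2 - 10) + 8(10 - -5) + 2(-5 - 2)|
Area = (1/2)|-8 + 120 + -14|
Area = (1/2)|98|
Area = (1/2)(98)
Area = 49

49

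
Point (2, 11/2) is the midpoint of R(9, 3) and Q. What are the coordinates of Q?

Using the midpoint formula: M = ((x1 + x2)/2, (y1 + y2)/2)
We know M = (2, 11/2) and R = (9, 3)
For x: 2 = (9 + x2)/2, so x2 = 2*2 - 9 = -5
For y: 11/2 = (3 + y2)/2, so y2 = 2*11/2 - 3 = 8
Q = (-5, 8)

(-5, 8)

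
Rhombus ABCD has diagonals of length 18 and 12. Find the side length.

Half-diagonals are 9 and 6. side = sqrt(9^2 + 6^2) = sqrt(117) = 3*sqrt(13)

3*sqrt(13)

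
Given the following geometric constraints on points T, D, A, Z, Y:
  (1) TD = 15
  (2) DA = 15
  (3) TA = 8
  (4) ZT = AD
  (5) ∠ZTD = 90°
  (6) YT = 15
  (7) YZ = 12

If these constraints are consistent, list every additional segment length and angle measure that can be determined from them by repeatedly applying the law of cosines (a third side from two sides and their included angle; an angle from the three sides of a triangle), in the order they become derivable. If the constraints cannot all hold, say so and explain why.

The constraints are consistent. Derivable facts, in order:
After 1 step:
- DZ = 15·√2
- ∠ADT = 30.93°
- ∠ATD = 74.53°
- ∠DAT = 74.53°
- ∠TYZ = 66.42°
- ∠TZY = 66.42°
- ∠YTZ = 47.16°
After 2 steps:
- ∠DZT = 45°
- ∠TDZ = 45°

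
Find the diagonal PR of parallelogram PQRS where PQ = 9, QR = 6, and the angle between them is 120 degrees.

Using the law of cosines:
d^2 = 9^2 + 6^2 - 2(9)(6)cos(120 degrees)
d^2 = 81 + 36 - 108*-1/2
d^2 = 171
d = 3*sqrt(19)

3*sqrt(19)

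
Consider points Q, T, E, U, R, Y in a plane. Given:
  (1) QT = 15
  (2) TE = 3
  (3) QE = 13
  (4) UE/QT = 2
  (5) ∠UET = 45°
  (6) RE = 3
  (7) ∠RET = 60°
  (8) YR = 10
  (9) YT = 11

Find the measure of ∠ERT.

Step 1: By the law of cosines on triangle RET: RT² = 3² + 3² − 2·3·3·cos(60°) = 9, so RT = 3.
Step 2: By the inverse law of cosines on triangle ERT: cos(∠ERT) = (3² + 3² − 3²) / (2·3·3) = 9/18 = 0.5, so ∠ERT = 60°.

Therefore, the measure of angle ∠ERT = 60°.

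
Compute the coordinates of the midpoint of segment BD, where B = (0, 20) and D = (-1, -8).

M = ((x₁ + x₂)/2, (y₁ + y₂)/2)
= ((0 + -1)/2, (20 + -8)/2)
= (-1/2, 12/2) = (-1/2, 6)

(-1/2, 6)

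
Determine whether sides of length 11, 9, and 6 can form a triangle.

Check all three triangle inequalities:
11 + 9 = 20 > 6 ✓
11 + 6 = 17 > 9 ✓
9 + 6 = 15 > 11 ✓
All conditions hold, so these sides form a valid triangle.

Yes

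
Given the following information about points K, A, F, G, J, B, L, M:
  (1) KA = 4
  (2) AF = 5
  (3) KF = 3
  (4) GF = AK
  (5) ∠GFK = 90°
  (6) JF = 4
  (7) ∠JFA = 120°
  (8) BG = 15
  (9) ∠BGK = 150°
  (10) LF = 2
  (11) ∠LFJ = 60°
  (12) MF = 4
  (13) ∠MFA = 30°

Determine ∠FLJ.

Step 1: By the law of cosines on triangle LFJ: LJ² = 2² + 4² − 2·2·4·cos(60°) = 12, so LJ = 2·√3.
Step 2: By the inverse law of cosines on triangle FLJ: cos(∠FLJ) = (2² + (2·√3)² − 4²) / (2·2·2·√3) = 0/13.86 = 0, so ∠FLJ = 90°.

Therefore, the measure of angle ∠FLJ = 90°.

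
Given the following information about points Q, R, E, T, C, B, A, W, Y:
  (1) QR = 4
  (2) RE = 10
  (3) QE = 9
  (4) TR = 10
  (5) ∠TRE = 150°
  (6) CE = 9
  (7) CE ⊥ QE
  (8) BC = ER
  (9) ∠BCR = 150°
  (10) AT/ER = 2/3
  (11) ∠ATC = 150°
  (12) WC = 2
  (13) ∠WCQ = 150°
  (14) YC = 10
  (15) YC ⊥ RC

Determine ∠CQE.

Step 1: By the law of cosines on triangle QEC: QC² = 9² + 9² − 2·9·9·cos(90°) = 162, so QC = 9·√2.
Step 2: By the inverse law of cosines on triangle CQE: cos(∠CQE) = ((9·√2)² + 9² − 9²) / (2·9·√2·9) = 162/229.1 = 0.7071, so ∠CQE = 45°.

Therefore, the measure of angle ∠CQE = 45°.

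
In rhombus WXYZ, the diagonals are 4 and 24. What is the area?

Area = (4 * 24) / 2 = 96 / 2 = 48

48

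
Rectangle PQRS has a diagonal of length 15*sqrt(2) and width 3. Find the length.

The diagonal of a rectangle forms a right triangle with the two sides.
Rearranging the Pythagorean theorem: missing side = sqrt(d^2 - known^2).
= sqrt(450 - 9) = sqrt(441) = 21.

21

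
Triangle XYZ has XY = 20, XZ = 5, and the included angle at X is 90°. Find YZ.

By the law of cosines: YZ^2 = XY^2 + XZ^2 - 2*XY*XZ*cos(X)
YZ^2 = 20^2 + 5^2 - 2*20*5*cos(90°)
YZ^2 = 400 + 25 - 200*(0)
YZ^2 = 425
YZ = 5*sqrt(17)

5*sqrt(17)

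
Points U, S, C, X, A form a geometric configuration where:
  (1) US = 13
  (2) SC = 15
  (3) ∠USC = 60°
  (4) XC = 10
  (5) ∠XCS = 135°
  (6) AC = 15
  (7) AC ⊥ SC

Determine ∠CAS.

Step 1: By the law of cosines on triangle ACS: AS² = 15² + 15² − 2·15·15·cos(90°) = 450, so AS = 15·√2.
Step 2: By the inverse law of cosines on triangle CAS: cos(∠CAS) = (15² + (15·√2)² − 15²) / (2·15·15·√2) = 450/636.4 = 0.7071, so ∠CAS = 45°.

Therefore, the measure of angle ∠CAS = 45°.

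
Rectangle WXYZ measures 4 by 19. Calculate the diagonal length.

A rectangle's diagonal splits it into two right triangles, with the diagonal as the hypotenuse.
By the Pythagorean theorem, d^2 = 4^2 + 19^2 = 377.
Therefore d = sqrt(377).

sqrt(377)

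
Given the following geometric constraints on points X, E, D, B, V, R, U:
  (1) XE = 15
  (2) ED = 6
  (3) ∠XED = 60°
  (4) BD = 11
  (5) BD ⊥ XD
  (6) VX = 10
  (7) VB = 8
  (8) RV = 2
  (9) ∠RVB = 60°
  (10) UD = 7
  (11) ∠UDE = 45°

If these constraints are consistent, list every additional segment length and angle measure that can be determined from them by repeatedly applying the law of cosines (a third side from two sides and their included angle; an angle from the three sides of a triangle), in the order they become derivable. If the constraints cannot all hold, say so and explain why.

The constraints are consistent. Derivable facts, in order:
After 1 step:
- BR = 2·√13
- EU ≈ 5.06
- XD = 3·√19
After 2 steps:
- XB = 2·√73
- ∠BRV = 106.1°
- ∠DEU = 78.02°
- ∠DUE = 56.98°
- ∠DXE = 23.41°
- ∠EDX = 96.59°
- ∠RBV = 13.9°
After 3 steps:
- ∠BVX = 143.13°
- ∠BXD = 40.07°
- ∠BXV = 16.31°
- ∠DBX = 49.93°
- ∠VBX = 20.56°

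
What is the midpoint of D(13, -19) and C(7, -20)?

M = ((x₁ + x₂)/2, (y₁ + y₂)/2)
= ((13 + 7)/2, (-19 + -20)/2)
= (20/2, -39/2) = (10, -39/2)

(10, -39/2)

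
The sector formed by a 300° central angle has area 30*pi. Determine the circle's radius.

Sector area A = πr² × θ/360, so r² = 360A / (πθ).
r² = 360 × 30*pi / (π × 300)
r² = 36
r = 6

6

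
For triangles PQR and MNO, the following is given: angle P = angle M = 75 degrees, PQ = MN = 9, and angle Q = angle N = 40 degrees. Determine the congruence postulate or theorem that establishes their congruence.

The given information provides:
angle P = angle M = 75 degrees, PQ = MN = 9, and angle Q = angle N = 40 degrees
This matches the ASA congruence theorem.
Two pairs of corresponding angles and the included side are equal (Angle-Side-Angle).

ASA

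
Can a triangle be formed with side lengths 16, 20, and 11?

Check all three triangle inequalities:
16 + 20 = 36 > 11 ✓
16 + 11 = 27 > 20 ✓
20 + 11 = 31 > 16 ✓
All conditions hold, so these sides form a valid triangle.

Yes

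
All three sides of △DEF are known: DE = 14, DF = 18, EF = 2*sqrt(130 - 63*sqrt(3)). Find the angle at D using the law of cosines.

cos(D) = (14² + 18² - (2*sqrt(130 - 63*sqrt(3)))²) / (2 × 14 × 18) = sqrt(3)/2, so D = arccos(sqrt(3)/2) = 30°.

30°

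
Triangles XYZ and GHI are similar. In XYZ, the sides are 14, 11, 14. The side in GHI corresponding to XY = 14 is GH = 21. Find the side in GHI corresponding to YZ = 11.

k = 21/14 = 3/2. HI = 3/2 * 11 = 33/2.

33/2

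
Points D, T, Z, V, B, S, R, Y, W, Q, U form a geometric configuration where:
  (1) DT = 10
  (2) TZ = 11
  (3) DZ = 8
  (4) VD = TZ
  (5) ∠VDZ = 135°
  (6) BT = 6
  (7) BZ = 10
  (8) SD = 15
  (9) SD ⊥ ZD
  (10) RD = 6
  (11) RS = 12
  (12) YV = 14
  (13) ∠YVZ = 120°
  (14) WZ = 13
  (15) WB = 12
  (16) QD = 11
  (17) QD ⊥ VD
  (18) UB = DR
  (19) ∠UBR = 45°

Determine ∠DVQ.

From the given relations: VD = TZ = 11.
Step 1: By the law of cosines on triangle VDQ: VQ² = 11² + 11² − 2·11·11·cos(90°) = 242, so VQ = 11·√2.
Step 2: By the inverse law of cosines on triangle DVQ: cos(∠DVQ) = (11² + (11·√2)² − 11²) / (2·11·11·√2) = 242/342.24 = 0.7071, so ∠DVQ = 45°.

Therefore, the measure of angle ∠DVQ = 45°.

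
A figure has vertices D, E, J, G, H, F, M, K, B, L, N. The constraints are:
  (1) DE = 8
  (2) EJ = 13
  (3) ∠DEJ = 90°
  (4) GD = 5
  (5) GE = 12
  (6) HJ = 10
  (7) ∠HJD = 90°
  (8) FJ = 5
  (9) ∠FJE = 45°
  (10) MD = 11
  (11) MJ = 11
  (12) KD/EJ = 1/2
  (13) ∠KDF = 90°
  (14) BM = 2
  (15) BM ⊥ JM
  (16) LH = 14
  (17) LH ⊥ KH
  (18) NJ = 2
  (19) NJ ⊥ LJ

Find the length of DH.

Step 1: By the law of cosines on triangle JED: JD² = 13² + 8² − 2·13·8·cos(90°) = 233, so JD ≈ 15.26.
Step 2: By the law of cosines on triangle DJH: DH² = 15.26² + 10² − 2·15.26·10·cos(90°) = 333, so DH = 3·√37.

Therefore, the length of DH = 3·√37.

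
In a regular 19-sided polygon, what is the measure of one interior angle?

Each interior angle of a regular n-gon is (n - 2) * 180 / n.
For n = 19: (19 - 2) * 180 / 19 = 3060/19 = 3060/19 degrees.

3060/19 degrees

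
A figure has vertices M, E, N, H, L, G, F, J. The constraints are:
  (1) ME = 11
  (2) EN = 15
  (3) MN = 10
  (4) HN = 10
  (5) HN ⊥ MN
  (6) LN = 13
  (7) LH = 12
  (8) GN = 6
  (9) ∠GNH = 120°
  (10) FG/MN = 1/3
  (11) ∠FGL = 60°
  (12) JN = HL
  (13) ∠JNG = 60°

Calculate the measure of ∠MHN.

Step 1: By the law of cosines on triangle HNM: HM² = 10² + 10² − 2·10·10·cos(90°) = 200, so HM = 10·√2.
Step 2: By the inverse law of cosines on triangle MHN: cos(∠MHN) = ((10·√2)² + 10² − 10²) / (2·10·√2·10) = 200/282.84 = 0.7071, so ∠MHN = 45°.

Therefore, the measure of angle ∠MHN = 45°.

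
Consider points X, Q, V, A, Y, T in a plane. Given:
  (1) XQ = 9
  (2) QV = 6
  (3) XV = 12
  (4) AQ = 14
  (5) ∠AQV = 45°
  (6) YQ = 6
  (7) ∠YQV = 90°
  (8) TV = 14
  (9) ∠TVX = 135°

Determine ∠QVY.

Step 1: By the law of cosines on triangle VQY: VY² = 6² + 6² − 2·6·6·cos(90°) = 72, so VY = 6·√2.
Step 2: By the inverse law of cosines on triangle QVY: cos(∠QVY) = (6² + (6·√2)² − 6²) / (2·6·6·√2) = 72/101.82 = 0.7071, so ∠QVY = 45°.

Therefore, the measure of angle ∠QVY = 45°.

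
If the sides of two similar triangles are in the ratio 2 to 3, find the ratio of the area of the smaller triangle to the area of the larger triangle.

Area ratio = (side ratio)^2 = (2/3)^2 = 4:9.

4:9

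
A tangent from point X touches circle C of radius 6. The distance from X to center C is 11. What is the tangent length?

Let T be the point of tangency. Then CT ⊥ XT (radius ⊥ tangent).
In right triangle CTX: CX² = CT² + XT²
11² = 6² + XT²
XT² = 85, XT = sqrt(85)

sqrt(85)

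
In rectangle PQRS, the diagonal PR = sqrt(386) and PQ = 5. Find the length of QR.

Using the Pythagorean theorem: d^2 = a^2 + b^2
b^2 = d^2 - a^2
b^2 = 386 - 25
b^2 = 361
b = sqrt(361) = 19

19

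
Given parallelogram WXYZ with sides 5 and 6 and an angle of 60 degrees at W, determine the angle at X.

Opposite sides of a parallelogram are parallel, so consecutive angles form co-interior angles on a transversal.
Co-interior angles sum to 180°, giving angle X = 180 - 60 = 120 degrees.

120 degrees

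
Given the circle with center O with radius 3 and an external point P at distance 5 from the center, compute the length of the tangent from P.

The tangent, radius, and line from the external point to the center form a right triangle.
The right angle is where the tangent meets the radius.
By the Pythagorean theorem: tangent² + 3² = 5²
tangent² = 25 - 9 = 16
tangent = 4

4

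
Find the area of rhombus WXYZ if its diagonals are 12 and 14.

Area of a rhombus = (d1 * d2) / 2
Area = (12 * 14) / 2
Area = 168 / 2
Area = 84

84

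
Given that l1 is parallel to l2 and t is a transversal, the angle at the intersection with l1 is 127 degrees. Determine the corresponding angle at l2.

Corresponding angles formed by parallel lines and a transversal are equal.
The given angle is 127 degrees.
The corresponding angle = 127 degrees.

127 degrees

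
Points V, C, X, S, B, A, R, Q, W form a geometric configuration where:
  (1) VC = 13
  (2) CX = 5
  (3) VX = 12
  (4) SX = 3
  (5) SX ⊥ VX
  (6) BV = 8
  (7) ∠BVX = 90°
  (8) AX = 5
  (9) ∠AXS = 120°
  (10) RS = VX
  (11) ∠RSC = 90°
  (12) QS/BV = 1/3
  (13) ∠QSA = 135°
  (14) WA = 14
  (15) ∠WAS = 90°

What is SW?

Step 1: By the law of cosines on triangle SXA: SA² = 3² + 5² − 2·3·5·cos(120°) = 49, so SA = 7.
Step 2: By the law of cosines on triangle SAW: SW² = 7² + 14² − 2·7·14·cos(90°) = 245, so SW = 7·√5.

Therefore, the length of SW = 7·√5.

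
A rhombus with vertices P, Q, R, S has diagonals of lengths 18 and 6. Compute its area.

The diagonals of a rhombus divide it into four right triangles.
Each triangle has legs 18/ 2 = 9 and 6/2 = 3, so each has area (1/2)*9*3 = 27/2.
Four such triangles give total area = (d1 * d2) / 2 = 54.

54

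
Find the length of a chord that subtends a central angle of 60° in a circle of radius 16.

Drop a perpendicular from the center to the chord, bisecting both the chord and the central angle.
Each half-chord = r sin(θ/2) = 16 sin(30°).
The full chord = 2 × 16 × sin(30°) = 16.

16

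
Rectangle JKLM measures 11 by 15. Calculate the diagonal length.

Using the Pythagorean theorem:
d² = 11² + 15² = 121 + 225 = 346
d = sqrt(346)

sqrt(346)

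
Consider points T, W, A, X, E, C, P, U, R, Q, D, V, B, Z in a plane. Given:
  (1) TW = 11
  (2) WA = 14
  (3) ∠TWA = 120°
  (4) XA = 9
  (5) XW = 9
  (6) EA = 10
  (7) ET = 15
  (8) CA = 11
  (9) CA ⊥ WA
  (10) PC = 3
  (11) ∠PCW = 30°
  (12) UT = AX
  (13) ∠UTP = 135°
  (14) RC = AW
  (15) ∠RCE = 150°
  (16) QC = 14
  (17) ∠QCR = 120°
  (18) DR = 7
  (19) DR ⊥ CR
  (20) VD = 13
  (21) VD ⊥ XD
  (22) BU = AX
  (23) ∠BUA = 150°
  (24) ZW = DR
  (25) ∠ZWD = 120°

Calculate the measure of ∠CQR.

From the given relations: RC = AW = 14.
Step 1: By the law of cosines on triangle QCR: QR² = 14² + 14² − 2·14·14·cos(120°) = 588, so QR = 14·√3.
Step 2: By the inverse law of cosines on triangle CQR: cos(∠CQR) = (14² + (14·√3)² − 14²) / (2·14·14·√3) = 588/678.96 = 0.866, so ∠CQR = 30°.

Therefore, the measure of angle ∠CQR = 30°.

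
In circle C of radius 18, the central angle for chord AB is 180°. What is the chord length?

Chord = 2(18) sin(90°) = 36

36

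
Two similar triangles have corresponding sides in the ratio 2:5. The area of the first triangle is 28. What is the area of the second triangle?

For similar figures, the area ratio equals the square of the side ratio.
Side ratio (the first triangle to the second triangle) = 2:5, so area ratio = 2^2:5^2 = 4:25.
If the area of the first triangle is 28, then the area of the second triangle = 28 * (25/4) = 175.

175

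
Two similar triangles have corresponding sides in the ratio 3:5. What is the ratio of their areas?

The ratio of areas of similar triangles equals the square of the side ratio.
Side ratio = 3:5
Area ratio = (3/5)^2 = 9/25 = 9:25

9:25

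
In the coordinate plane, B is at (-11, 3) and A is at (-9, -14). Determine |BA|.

d = sqrt((-9 - -11)^2 + (-14 - 3)^2)
d = sqrt(2^2 + -17^2)
d = sqrt(4 + 289)
d = sqrt(293)

sqrt(293)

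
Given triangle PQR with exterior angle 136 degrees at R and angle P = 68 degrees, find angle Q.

The exterior angle theorem states that an exterior angle equals the sum of the two non-adjacent interior angles.
So 136 = 68 + angle Q, which gives angle Q = 136 - 68 = 68 degrees.

68 degrees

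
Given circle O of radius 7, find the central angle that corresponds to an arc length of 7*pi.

The full circumference is 2πr = 14*pi.
The arc is 7*pi / 14*pi = 1/2 of the full circle.
So the central angle = 1/2 × 360° = 180°.

180°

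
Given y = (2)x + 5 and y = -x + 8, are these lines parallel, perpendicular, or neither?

Slope of line 1: m1 = 2
Slope of line 2: m2 = -1
For parallel lines we need equal slopes: 2 != -1.
For perpendicular lines we need m1*m2 = -1: (2)(-1) = -2 != -1.
Since neither condition holds, the lines are neither parallel nor perpendicular.

Neither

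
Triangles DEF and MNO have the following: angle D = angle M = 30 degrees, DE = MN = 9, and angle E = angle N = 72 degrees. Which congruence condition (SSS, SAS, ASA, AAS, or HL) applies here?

The given information provides:
angle D = angle M = 30 degrees, DE = MN = 9, and angle E = angle N = 72 degrees
This matches the ASA congruence theorem.
Two pairs of corresponding angles and the included side are equal (Angle-Side-Angle).

ASA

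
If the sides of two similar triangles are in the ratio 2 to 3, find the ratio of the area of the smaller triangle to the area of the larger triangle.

Area scales with the square of linear dimensions. If every length is multiplied by 2/3, then the area is multiplied by (2/3)^2 = 4/9.
The area ratio is 4:9.

4:9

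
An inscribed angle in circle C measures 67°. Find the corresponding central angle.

Central angle = 2 × 67° = 134° (inscribed angle theorem).

134°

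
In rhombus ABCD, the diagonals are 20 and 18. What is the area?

Area = (20 * 18) / 2 = 360 / 2 = 180

180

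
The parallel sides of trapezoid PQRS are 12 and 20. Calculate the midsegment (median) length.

midsegment = (12 + 20) / 2 = 32 / 2 = 16

16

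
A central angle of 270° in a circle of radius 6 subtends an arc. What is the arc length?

The full circumference is 2πr = 2π(6) = 12*pi.
The arc spans 270° out of 360°, which is a fraction of 3/4.
Arc length = 12*pi × 3/4 = 9*pi.

9*pi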